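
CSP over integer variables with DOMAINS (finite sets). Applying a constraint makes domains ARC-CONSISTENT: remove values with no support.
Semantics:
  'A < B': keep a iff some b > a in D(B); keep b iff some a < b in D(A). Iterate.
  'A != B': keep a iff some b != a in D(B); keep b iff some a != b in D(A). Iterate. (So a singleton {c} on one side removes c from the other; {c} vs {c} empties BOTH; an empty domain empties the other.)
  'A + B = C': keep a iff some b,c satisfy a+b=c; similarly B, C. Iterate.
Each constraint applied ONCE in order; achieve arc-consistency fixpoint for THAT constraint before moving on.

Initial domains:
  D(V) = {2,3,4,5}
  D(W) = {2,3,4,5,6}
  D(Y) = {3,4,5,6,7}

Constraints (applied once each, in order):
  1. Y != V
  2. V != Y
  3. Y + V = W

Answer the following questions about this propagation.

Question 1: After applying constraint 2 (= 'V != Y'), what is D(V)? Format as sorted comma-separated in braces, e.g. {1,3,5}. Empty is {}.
Constraint 1 (Y != V) on D(Y)={3,4,5,6,7} D(V)={2,3,4,5}: no change
Constraint 2 (V != Y) on D(V)={2,3,4,5} D(Y)={3,4,5,6,7}: no change
So after constraint 2: D(V) = {2,3,4,5}

Answer: {2,3,4,5}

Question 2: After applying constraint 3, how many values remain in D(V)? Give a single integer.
Answer: 2

Derivation:
Constraint 1 (Y != V) on D(Y)={3,4,5,6,7} D(V)={2,3,4,5}: no change
Constraint 2 (V != Y) on D(V)={2,3,4,5} D(Y)={3,4,5,6,7}: no change
Constraint 3 (Y + V = W) on D(Y)={3,4,5,6,7} D(V)={2,3,4,5} D(W)={2,3,4,5,6}: Y {3,4,5,6,7}->{3,4}; V {2,3,4,5}->{2,3}; W {2,3,4,5,6}->{5,6}
So after constraint 3: D(V)={2,3}, size = 2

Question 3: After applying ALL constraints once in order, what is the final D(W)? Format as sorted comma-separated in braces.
Answer: {5,6}

Derivation:
Constraint 1 (Y != V) on D(Y)={3,4,5,6,7} D(V)={2,3,4,5}: no change
Constraint 2 (V != Y) on D(V)={2,3,4,5} D(Y)={3,4,5,6,7}: no change
Constraint 3 (Y + V = W) on D(Y)={3,4,5,6,7} D(V)={2,3,4,5} D(W)={2,3,4,5,6}: Y {3,4,5,6,7}->{3,4}; V {2,3,4,5}->{2,3}; W {2,3,4,5,6}->{5,6}
So after all 3 constraints: D(W) = {5,6}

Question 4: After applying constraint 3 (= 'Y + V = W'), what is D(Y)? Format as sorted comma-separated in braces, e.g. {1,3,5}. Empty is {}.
Answer: {3,4}

Derivation:
Constraint 1 (Y != V) on D(Y)={3,4,5,6,7} D(V)={2,3,4,5}: no change
Constraint 2 (V != Y) on D(V)={2,3,4,5} D(Y)={3,4,5,6,7}: no change
Constraint 3 (Y + V = W) on D(Y)={3,4,5,6,7} D(V)={2,3,4,5} D(W)={2,3,4,5,6}: Y {3,4,5,6,7}->{3,4}; V {2,3,4,5}->{2,3}; W {2,3,4,5,6}->{5,6}
So after constraint 3: D(Y) = {3,4}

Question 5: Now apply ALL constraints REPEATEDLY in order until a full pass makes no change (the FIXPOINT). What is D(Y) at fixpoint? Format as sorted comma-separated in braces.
pass 0 (initial): D(Y)={3,4,5,6,7}
pass 1: V {2,3,4,5}->{2,3}; W {2,3,4,5,6}->{5,6}; Y {3,4,5,6,7}->{3,4}
pass 2: no change
Fixpoint after 2 passes: D(Y) = {3,4}

Answer: {3,4}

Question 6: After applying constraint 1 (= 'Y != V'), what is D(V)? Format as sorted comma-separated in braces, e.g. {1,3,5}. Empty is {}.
Constraint 1 (Y != V) on D(Y)={3,4,5,6,7} D(V)={2,3,4,5}: no change
So after constraint 1: D(V) = {2,3,4,5}

Answer: {2,3,4,5}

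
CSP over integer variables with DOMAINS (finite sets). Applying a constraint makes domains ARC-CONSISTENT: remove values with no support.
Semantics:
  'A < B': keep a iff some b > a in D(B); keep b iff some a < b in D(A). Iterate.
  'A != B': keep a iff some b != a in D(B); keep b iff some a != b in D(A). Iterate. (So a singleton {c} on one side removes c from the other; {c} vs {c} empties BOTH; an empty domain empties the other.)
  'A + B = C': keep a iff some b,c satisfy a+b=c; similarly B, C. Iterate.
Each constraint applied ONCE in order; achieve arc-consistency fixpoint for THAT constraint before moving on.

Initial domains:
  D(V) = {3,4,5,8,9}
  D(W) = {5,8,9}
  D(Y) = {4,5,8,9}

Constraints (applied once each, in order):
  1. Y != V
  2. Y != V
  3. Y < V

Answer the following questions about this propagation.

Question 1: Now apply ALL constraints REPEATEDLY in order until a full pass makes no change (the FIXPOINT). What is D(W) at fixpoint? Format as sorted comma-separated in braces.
pass 0 (initial): D(W)={5,8,9}
pass 1: V {3,4,5,8,9}->{5,8,9}; Y {4,5,8,9}->{4,5,8}
pass 2: no change
Fixpoint after 2 passes: D(W) = {5,8,9}

Answer: {5,8,9}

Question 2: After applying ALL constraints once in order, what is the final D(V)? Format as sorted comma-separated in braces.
Constraint 1 (Y != V) on D(Y)={4,5,8,9} D(V)={3,4,5,8,9}: no change
Constraint 2 (Y != V) on D(Y)={4,5,8,9} D(V)={3,4,5,8,9}: no change
Constraint 3 (Y < V) on D(Y)={4,5,8,9} D(V)={3,4,5,8,9}: Y {4,5,8,9}->{4,5,8}; V {3,4,5,8,9}->{5,8,9}
So after all 3 constraints: D(V) = {5,8,9}

Answer: {5,8,9}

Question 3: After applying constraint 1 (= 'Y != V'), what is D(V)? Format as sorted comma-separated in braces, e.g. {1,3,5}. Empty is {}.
Answer: {3,4,5,8,9}

Derivation:
Constraint 1 (Y != V) on D(Y)={4,5,8,9} D(V)={3,4,5,8,9}: no change
So after constraint 1: D(V) = {3,4,5,8,9}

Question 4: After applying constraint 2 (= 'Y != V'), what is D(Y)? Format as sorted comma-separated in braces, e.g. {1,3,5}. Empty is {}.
Constraint 1 (Y != V) on D(Y)={4,5,8,9} D(V)={3,4,5,8,9}: no change
Constraint 2 (Y != V) on D(Y)={4,5,8,9} D(V)={3,4,5,8,9}: no change
So after constraint 2: D(Y) = {4,5,8,9}

Answer: {4,5,8,9}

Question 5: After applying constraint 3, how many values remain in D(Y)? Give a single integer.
Constraint 1 (Y != V) on D(Y)={4,5,8,9} D(V)={3,4,5,8,9}: no change
Constraint 2 (Y != V) on D(Y)={4,5,8,9} D(V)={3,4,5,8,9}: no change
Constraint 3 (Y < V) on D(Y)={4,5,8,9} D(V)={3,4,5,8,9}: Y {4,5,8,9}->{4,5,8}; V {3,4,5,8,9}->{5,8,9}
So after constraint 3: D(Y)={4,5,8}, size = 3

Answer: 3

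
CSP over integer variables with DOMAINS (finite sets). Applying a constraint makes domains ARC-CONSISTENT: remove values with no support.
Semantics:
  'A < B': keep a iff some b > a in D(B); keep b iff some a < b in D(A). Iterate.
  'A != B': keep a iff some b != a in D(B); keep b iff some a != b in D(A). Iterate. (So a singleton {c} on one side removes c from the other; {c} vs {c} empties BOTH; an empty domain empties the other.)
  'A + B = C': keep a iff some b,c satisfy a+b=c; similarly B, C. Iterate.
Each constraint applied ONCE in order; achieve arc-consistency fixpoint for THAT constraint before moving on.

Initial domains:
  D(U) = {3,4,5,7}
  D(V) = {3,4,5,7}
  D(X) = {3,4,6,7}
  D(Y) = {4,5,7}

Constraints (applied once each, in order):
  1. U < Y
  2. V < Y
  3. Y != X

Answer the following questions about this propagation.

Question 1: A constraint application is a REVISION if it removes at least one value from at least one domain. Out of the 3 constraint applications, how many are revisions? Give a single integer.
Answer: 2

Derivation:
Constraint 1 (U < Y) on D(U)={3,4,5,7} D(Y)={4,5,7}: U {3,4,5,7}->{3,4,5} => REVISION
Constraint 2 (V < Y) on D(V)={3,4,5,7} D(Y)={4,5,7}: V {3,4,5,7}->{3,4,5} => REVISION
Constraint 3 (Y != X) on D(Y)={4,5,7} D(X)={3,4,6,7}: no change => not a revision
Total revisions = 2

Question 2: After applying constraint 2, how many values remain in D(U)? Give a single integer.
Answer: 3

Derivation:
Constraint 1 (U < Y) on D(U)={3,4,5,7} D(Y)={4,5,7}: U {3,4,5,7}->{3,4,5}
Constraint 2 (V < Y) on D(V)={3,4,5,7} D(Y)={4,5,7}: V {3,4,5,7}->{3,4,5}
So after constraint 2: D(U)={3,4,5}, size = 3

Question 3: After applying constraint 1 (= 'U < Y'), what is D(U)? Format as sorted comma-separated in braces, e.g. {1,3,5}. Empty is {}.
Constraint 1 (U < Y) on D(U)={3,4,5,7} D(Y)={4,5,7}: U {3,4,5,7}->{3,4,5}
So after constraint 1: D(U) = {3,4,5}

Answer: {3,4,5}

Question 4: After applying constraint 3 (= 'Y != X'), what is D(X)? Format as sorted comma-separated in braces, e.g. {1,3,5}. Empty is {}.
Answer: {3,4,6,7}

Derivation:
Constraint 1 (U < Y) on D(U)={3,4,5,7} D(Y)={4,5,7}: U {3,4,5,7}->{3,4,5}
Constraint 2 (V < Y) on D(V)={3,4,5,7} D(Y)={4,5,7}: V {3,4,5,7}->{3,4,5}
Constraint 3 (Y != X) on D(Y)={4,5,7} D(X)={3,4,6,7}: no change
So after constraint 3: D(X) = {3,4,6,7}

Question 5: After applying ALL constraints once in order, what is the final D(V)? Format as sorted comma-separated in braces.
Answer: {3,4,5}

Derivation:
Constraint 1 (U < Y) on D(U)={3,4,5,7} D(Y)={4,5,7}: U {3,4,5,7}->{3,4,5}
Constraint 2 (V < Y) on D(V)={3,4,5,7} D(Y)={4,5,7}: V {3,4,5,7}->{3,4,5}
Constraint 3 (Y != X) on D(Y)={4,5,7} D(X)={3,4,6,7}: no change
So after all 3 constraints: D(V) = {3,4,5}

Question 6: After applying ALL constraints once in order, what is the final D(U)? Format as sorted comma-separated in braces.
Answer: {3,4,5}

Derivation:
Constraint 1 (U < Y) on D(U)={3,4,5,7} D(Y)={4,5,7}: U {3,4,5,7}->{3,4,5}
Constraint 2 (V < Y) on D(V)={3,4,5,7} D(Y)={4,5,7}: V {3,4,5,7}->{3,4,5}
Constraint 3 (Y != X) on D(Y)={4,5,7} D(X)={3,4,6,7}: no change
So after all 3 constraints: D(U) = {3,4,5}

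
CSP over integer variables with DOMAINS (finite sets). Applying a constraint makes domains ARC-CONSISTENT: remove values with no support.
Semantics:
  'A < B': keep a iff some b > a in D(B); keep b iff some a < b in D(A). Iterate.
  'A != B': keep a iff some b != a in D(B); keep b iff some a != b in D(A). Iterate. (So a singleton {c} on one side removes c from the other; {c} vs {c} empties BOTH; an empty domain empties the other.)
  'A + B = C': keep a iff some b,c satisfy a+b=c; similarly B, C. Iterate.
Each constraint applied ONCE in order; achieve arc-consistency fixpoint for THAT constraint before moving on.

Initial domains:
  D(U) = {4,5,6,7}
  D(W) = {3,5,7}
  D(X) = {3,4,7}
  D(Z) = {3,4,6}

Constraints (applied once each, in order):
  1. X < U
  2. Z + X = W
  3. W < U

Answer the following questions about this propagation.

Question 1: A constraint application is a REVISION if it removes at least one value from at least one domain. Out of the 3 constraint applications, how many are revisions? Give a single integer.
Constraint 1 (X < U) on D(X)={3,4,7} D(U)={4,5,6,7}: X {3,4,7}->{3,4} => REVISION
Constraint 2 (Z + X = W) on D(Z)={3,4,6} D(X)={3,4} D(W)={3,5,7}: Z {3,4,6}->{3,4}; W {3,5,7}->{7} => REVISION
Constraint 3 (W < U) on D(W)={7} D(U)={4,5,6,7}: W {7}->{}; U {4,5,6,7}->{} => REVISION
Total revisions = 3

Answer: 3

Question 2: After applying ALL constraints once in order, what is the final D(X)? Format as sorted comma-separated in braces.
Answer: {3,4}

Derivation:
Constraint 1 (X < U) on D(X)={3,4,7} D(U)={4,5,6,7}: X {3,4,7}->{3,4}
Constraint 2 (Z + X = W) on D(Z)={3,4,6} D(X)={3,4} D(W)={3,5,7}: Z {3,4,6}->{3,4}; W {3,5,7}->{7}
Constraint 3 (W < U) on D(W)={7} D(U)={4,5,6,7}: W {7}->{}; U {4,5,6,7}->{}
So after all 3 constraints: D(X) = {3,4}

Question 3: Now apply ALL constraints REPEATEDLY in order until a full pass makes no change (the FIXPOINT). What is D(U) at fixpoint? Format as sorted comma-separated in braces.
Answer: {}

Derivation:
pass 0 (initial): D(U)={4,5,6,7}
pass 1: U {4,5,6,7}->{}; W {3,5,7}->{}; X {3,4,7}->{3,4}; Z {3,4,6}->{3,4}
pass 2: X {3,4}->{}; Z {3,4}->{}
pass 3: no change
Fixpoint after 3 passes: D(U) = {}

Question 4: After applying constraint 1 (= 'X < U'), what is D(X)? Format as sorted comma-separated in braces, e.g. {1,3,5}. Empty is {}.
Answer: {3,4}

Derivation:
Constraint 1 (X < U) on D(X)={3,4,7} D(U)={4,5,6,7}: X {3,4,7}->{3,4}
So after constraint 1: D(X) = {3,4}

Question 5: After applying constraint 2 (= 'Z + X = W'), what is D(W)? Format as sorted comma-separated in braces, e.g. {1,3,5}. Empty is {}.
Constraint 1 (X < U) on D(X)={3,4,7} D(U)={4,5,6,7}: X {3,4,7}->{3,4}
Constraint 2 (Z + X = W) on D(Z)={3,4,6} D(X)={3,4} D(W)={3,5,7}: Z {3,4,6}->{3,4}; W {3,5,7}->{7}
So after constraint 2: D(W) = {7}

Answer: {7}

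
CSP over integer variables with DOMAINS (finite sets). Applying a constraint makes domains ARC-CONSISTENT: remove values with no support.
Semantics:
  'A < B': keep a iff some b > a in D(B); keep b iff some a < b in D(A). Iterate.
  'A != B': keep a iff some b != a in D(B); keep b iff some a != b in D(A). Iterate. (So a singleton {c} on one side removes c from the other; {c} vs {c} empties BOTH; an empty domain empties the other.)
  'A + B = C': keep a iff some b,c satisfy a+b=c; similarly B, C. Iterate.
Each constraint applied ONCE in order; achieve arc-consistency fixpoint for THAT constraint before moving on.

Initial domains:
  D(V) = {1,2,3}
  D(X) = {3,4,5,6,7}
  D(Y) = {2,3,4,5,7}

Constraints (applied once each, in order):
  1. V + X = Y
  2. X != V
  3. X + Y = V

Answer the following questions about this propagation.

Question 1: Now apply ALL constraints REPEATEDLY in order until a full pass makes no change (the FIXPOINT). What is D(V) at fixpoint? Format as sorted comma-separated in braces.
pass 0 (initial): D(V)={1,2,3}
pass 1: V {1,2,3}->{}; X {3,4,5,6,7}->{}; Y {2,3,4,5,7}->{}
pass 2: no change
Fixpoint after 2 passes: D(V) = {}

Answer: {}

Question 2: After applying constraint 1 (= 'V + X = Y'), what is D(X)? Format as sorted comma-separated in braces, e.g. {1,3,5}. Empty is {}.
Constraint 1 (V + X = Y) on D(V)={1,2,3} D(X)={3,4,5,6,7} D(Y)={2,3,4,5,7}: X {3,4,5,6,7}->{3,4,5,6}; Y {2,3,4,5,7}->{4,5,7}
So after constraint 1: D(X) = {3,4,5,6}

Answer: {3,4,5,6}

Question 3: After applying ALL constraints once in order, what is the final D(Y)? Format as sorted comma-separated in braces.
Answer: {}

Derivation:
Constraint 1 (V + X = Y) on D(V)={1,2,3} D(X)={3,4,5,6,7} D(Y)={2,3,4,5,7}: X {3,4,5,6,7}->{3,4,5,6}; Y {2,3,4,5,7}->{4,5,7}
Constraint 2 (X != V) on D(X)={3,4,5,6} D(V)={1,2,3}: no change
Constraint 3 (X + Y = V) on D(X)={3,4,5,6} D(Y)={4,5,7} D(V)={1,2,3}: X {3,4,5,6}->{}; Y {4,5,7}->{}; V {1,2,3}->{}
So after all 3 constraints: D(Y) = {}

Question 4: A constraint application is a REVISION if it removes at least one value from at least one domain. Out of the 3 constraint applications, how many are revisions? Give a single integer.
Constraint 1 (V + X = Y) on D(V)={1,2,3} D(X)={3,4,5,6,7} D(Y)={2,3,4,5,7}: X {3,4,5,6,7}->{3,4,5,6}; Y {2,3,4,5,7}->{4,5,7} => REVISION
Constraint 2 (X != V) on D(X)={3,4,5,6} D(V)={1,2,3}: no change => not a revision
Constraint 3 (X + Y = V) on D(X)={3,4,5,6} D(Y)={4,5,7} D(V)={1,2,3}: X {3,4,5,6}->{}; Y {4,5,7}->{}; V {1,2,3}->{} => REVISION
Total revisions = 2

Answer: 2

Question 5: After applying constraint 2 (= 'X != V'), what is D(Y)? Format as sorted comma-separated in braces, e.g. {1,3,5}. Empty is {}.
Constraint 1 (V + X = Y) on D(V)={1,2,3} D(X)={3,4,5,6,7} D(Y)={2,3,4,5,7}: X {3,4,5,6,7}->{3,4,5,6}; Y {2,3,4,5,7}->{4,5,7}
Constraint 2 (X != V) on D(X)={3,4,5,6} D(V)={1,2,3}: no change
So after constraint 2: D(Y) = {4,5,7}

Answer: {4,5,7}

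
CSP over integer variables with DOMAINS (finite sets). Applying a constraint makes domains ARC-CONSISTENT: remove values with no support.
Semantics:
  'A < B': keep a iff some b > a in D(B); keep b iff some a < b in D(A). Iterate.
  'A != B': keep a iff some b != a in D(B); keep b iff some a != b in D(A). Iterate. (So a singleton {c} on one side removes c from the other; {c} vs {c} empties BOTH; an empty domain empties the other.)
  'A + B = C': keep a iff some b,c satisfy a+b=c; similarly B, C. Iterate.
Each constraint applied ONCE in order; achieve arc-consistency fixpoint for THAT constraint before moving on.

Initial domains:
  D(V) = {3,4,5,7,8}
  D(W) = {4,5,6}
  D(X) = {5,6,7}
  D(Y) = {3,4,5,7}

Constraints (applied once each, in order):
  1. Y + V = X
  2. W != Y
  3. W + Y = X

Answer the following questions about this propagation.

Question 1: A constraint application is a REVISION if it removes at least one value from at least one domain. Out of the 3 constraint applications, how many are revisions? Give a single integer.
Answer: 2

Derivation:
Constraint 1 (Y + V = X) on D(Y)={3,4,5,7} D(V)={3,4,5,7,8} D(X)={5,6,7}: Y {3,4,5,7}->{3,4}; V {3,4,5,7,8}->{3,4}; X {5,6,7}->{6,7} => REVISION
Constraint 2 (W != Y) on D(W)={4,5,6} D(Y)={3,4}: no change => not a revision
Constraint 3 (W + Y = X) on D(W)={4,5,6} D(Y)={3,4} D(X)={6,7}: W {4,5,6}->{4}; Y {3,4}->{3}; X {6,7}->{7} => REVISION
Total revisions = 2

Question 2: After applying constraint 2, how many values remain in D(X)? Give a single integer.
Answer: 2

Derivation:
Constraint 1 (Y + V = X) on D(Y)={3,4,5,7} D(V)={3,4,5,7,8} D(X)={5,6,7}: Y {3,4,5,7}->{3,4}; V {3,4,5,7,8}->{3,4}; X {5,6,7}->{6,7}
Constraint 2 (W != Y) on D(W)={4,5,6} D(Y)={3,4}: no change
So after constraint 2: D(X)={6,7}, size = 2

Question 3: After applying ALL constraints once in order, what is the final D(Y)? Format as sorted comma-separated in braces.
Answer: {3}

Derivation:
Constraint 1 (Y + V = X) on D(Y)={3,4,5,7} D(V)={3,4,5,7,8} D(X)={5,6,7}: Y {3,4,5,7}->{3,4}; V {3,4,5,7,8}->{3,4}; X {5,6,7}->{6,7}
Constraint 2 (W != Y) on D(W)={4,5,6} D(Y)={3,4}: no change
Constraint 3 (W + Y = X) on D(W)={4,5,6} D(Y)={3,4} D(X)={6,7}: W {4,5,6}->{4}; Y {3,4}->{3}; X {6,7}->{7}
So after all 3 constraints: D(Y) = {3}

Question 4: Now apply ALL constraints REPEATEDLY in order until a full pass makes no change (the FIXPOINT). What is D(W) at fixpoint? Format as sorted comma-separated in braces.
Answer: {4}

Derivation:
pass 0 (initial): D(W)={4,5,6}
pass 1: V {3,4,5,7,8}->{3,4}; W {4,5,6}->{4}; X {5,6,7}->{7}; Y {3,4,5,7}->{3}
pass 2: V {3,4}->{4}
pass 3: no change
Fixpoint after 3 passes: D(W) = {4}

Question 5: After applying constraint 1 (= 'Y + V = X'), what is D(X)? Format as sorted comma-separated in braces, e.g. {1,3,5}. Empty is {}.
Constraint 1 (Y + V = X) on D(Y)={3,4,5,7} D(V)={3,4,5,7,8} D(X)={5,6,7}: Y {3,4,5,7}->{3,4}; V {3,4,5,7,8}->{3,4}; X {5,6,7}->{6,7}
So after constraint 1: D(X) = {6,7}

Answer: {6,7}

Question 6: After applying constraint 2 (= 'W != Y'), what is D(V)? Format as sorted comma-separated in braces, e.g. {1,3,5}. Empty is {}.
Constraint 1 (Y + V = X) on D(Y)={3,4,5,7} D(V)={3,4,5,7,8} D(X)={5,6,7}: Y {3,4,5,7}->{3,4}; V {3,4,5,7,8}->{3,4}; X {5,6,7}->{6,7}
Constraint 2 (W != Y) on D(W)={4,5,6} D(Y)={3,4}: no change
So after constraint 2: D(V) = {3,4}

Answer: {3,4}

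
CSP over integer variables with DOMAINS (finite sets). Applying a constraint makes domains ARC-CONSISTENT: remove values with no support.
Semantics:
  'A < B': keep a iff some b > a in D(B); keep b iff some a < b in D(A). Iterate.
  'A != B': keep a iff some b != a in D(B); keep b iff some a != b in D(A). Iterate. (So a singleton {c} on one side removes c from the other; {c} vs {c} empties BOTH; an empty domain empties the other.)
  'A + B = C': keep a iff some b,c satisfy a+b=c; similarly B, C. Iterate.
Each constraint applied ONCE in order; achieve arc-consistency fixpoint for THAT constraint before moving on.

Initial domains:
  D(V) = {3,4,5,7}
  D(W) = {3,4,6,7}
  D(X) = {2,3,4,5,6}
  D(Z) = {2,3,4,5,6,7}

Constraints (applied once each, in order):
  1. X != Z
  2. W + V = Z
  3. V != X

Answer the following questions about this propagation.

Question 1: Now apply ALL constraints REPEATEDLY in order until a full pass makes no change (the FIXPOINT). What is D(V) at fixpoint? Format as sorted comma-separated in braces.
pass 0 (initial): D(V)={3,4,5,7}
pass 1: V {3,4,5,7}->{3,4}; W {3,4,6,7}->{3,4}; Z {2,3,4,5,6,7}->{6,7}
pass 2: no change
Fixpoint after 2 passes: D(V) = {3,4}

Answer: {3,4}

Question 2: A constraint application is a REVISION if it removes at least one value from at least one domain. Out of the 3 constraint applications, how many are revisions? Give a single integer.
Constraint 1 (X != Z) on D(X)={2,3,4,5,6} D(Z)={2,3,4,5,6,7}: no change => not a revision
Constraint 2 (W + V = Z) on D(W)={3,4,6,7} D(V)={3,4,5,7} D(Z)={2,3,4,5,6,7}: W {3,4,6,7}->{3,4}; V {3,4,5,7}->{3,4}; Z {2,3,4,5,6,7}->{6,7} => REVISION
Constraint 3 (V != X) on D(V)={3,4} D(X)={2,3,4,5,6}: no change => not a revision
Total revisions = 1

Answer: 1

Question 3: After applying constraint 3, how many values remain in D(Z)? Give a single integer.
Constraint 1 (X != Z) on D(X)={2,3,4,5,6} D(Z)={2,3,4,5,6,7}: no change
Constraint 2 (W + V = Z) on D(W)={3,4,6,7} D(V)={3,4,5,7} D(Z)={2,3,4,5,6,7}: W {3,4,6,7}->{3,4}; V {3,4,5,7}->{3,4}; Z {2,3,4,5,6,7}->{6,7}
Constraint 3 (V != X) on D(V)={3,4} D(X)={2,3,4,5,6}: no change
So after constraint 3: D(Z)={6,7}, size = 2

Answer: 2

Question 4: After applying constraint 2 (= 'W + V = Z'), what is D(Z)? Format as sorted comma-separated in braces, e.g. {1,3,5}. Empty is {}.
Constraint 1 (X != Z) on D(X)={2,3,4,5,6} D(Z)={2,3,4,5,6,7}: no change
Constraint 2 (W + V = Z) on D(W)={3,4,6,7} D(V)={3,4,5,7} D(Z)={2,3,4,5,6,7}: W {3,4,6,7}->{3,4}; V {3,4,5,7}->{3,4}; Z {2,3,4,5,6,7}->{6,7}
So after constraint 2: D(Z) = {6,7}

Answer: {6,7}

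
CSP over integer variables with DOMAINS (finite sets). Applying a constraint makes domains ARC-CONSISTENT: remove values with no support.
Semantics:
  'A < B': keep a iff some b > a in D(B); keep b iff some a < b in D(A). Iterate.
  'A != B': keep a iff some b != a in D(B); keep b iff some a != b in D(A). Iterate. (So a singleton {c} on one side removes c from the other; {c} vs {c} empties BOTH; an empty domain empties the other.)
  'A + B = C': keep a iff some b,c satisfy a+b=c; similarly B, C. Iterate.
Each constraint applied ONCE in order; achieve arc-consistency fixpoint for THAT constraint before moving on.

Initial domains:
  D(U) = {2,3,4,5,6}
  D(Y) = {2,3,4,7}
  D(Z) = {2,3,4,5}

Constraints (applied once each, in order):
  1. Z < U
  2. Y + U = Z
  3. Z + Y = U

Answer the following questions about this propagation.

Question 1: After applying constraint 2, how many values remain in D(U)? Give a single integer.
Constraint 1 (Z < U) on D(Z)={2,3,4,5} D(U)={2,3,4,5,6}: U {2,3,4,5,6}->{3,4,5,6}
Constraint 2 (Y + U = Z) on D(Y)={2,3,4,7} D(U)={3,4,5,6} D(Z)={2,3,4,5}: Y {2,3,4,7}->{2}; U {3,4,5,6}->{3}; Z {2,3,4,5}->{5}
So after constraint 2: D(U)={3}, size = 1

Answer: 1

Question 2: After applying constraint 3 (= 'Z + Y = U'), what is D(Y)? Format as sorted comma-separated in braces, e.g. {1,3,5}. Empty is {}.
Constraint 1 (Z < U) on D(Z)={2,3,4,5} D(U)={2,3,4,5,6}: U {2,3,4,5,6}->{3,4,5,6}
Constraint 2 (Y + U = Z) on D(Y)={2,3,4,7} D(U)={3,4,5,6} D(Z)={2,3,4,5}: Y {2,3,4,7}->{2}; U {3,4,5,6}->{3}; Z {2,3,4,5}->{5}
Constraint 3 (Z + Y = U) on D(Z)={5} D(Y)={2} D(U)={3}: Z {5}->{}; Y {2}->{}; U {3}->{}
So after constraint 3: D(Y) = {}

Answer: {}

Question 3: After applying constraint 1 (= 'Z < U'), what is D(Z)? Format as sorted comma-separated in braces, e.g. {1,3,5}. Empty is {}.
Constraint 1 (Z < U) on D(Z)={2,3,4,5} D(U)={2,3,4,5,6}: U {2,3,4,5,6}->{3,4,5,6}
So after constraint 1: D(Z) = {2,3,4,5}

Answer: {2,3,4,5}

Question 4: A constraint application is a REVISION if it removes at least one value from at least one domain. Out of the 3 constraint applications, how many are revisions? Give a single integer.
Answer: 3

Derivation:
Constraint 1 (Z < U) on D(Z)={2,3,4,5} D(U)={2,3,4,5,6}: U {2,3,4,5,6}->{3,4,5,6} => REVISION
Constraint 2 (Y + U = Z) on D(Y)={2,3,4,7} D(U)={3,4,5,6} D(Z)={2,3,4,5}: Y {2,3,4,7}->{2}; U {3,4,5,6}->{3}; Z {2,3,4,5}->{5} => REVISION
Constraint 3 (Z + Y = U) on D(Z)={5} D(Y)={2} D(U)={3}: Z {5}->{}; Y {2}->{}; U {3}->{} => REVISION
Total revisions = 3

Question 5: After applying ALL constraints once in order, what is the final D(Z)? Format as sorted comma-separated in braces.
Answer: {}

Derivation:
Constraint 1 (Z < U) on D(Z)={2,3,4,5} D(U)={2,3,4,5,6}: U {2,3,4,5,6}->{3,4,5,6}
Constraint 2 (Y + U = Z) on D(Y)={2,3,4,7} D(U)={3,4,5,6} D(Z)={2,3,4,5}: Y {2,3,4,7}->{2}; U {3,4,5,6}->{3}; Z {2,3,4,5}->{5}
Constraint 3 (Z + Y = U) on D(Z)={5} D(Y)={2} D(U)={3}: Z {5}->{}; Y {2}->{}; U {3}->{}
So after all 3 constraints: D(Z) = {}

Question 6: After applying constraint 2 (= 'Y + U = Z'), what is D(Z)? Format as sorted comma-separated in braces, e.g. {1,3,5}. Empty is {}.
Constraint 1 (Z < U) on D(Z)={2,3,4,5} D(U)={2,3,4,5,6}: U {2,3,4,5,6}->{3,4,5,6}
Constraint 2 (Y + U = Z) on D(Y)={2,3,4,7} D(U)={3,4,5,6} D(Z)={2,3,4,5}: Y {2,3,4,7}->{2}; U {3,4,5,6}->{3}; Z {2,3,4,5}->{5}
So after constraint 2: D(Z) = {5}

Answer: {5}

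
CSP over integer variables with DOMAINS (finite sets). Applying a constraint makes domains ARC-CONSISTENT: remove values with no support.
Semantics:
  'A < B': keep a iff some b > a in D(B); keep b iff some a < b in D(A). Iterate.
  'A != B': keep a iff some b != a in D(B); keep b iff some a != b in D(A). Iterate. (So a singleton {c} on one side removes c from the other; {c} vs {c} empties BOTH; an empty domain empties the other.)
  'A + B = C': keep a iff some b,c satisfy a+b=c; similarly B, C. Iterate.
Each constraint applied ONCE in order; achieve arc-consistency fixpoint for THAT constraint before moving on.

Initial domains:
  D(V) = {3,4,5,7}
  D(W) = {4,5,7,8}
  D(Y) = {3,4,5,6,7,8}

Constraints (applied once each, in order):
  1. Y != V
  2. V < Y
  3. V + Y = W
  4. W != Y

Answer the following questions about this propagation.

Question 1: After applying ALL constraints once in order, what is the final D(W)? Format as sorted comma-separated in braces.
Answer: {7,8}

Derivation:
Constraint 1 (Y != V) on D(Y)={3,4,5,6,7,8} D(V)={3,4,5,7}: no change
Constraint 2 (V < Y) on D(V)={3,4,5,7} D(Y)={3,4,5,6,7,8}: Y {3,4,5,6,7,8}->{4,5,6,7,8}
Constraint 3 (V + Y = W) on D(V)={3,4,5,7} D(Y)={4,5,6,7,8} D(W)={4,5,7,8}: V {3,4,5,7}->{3,4}; Y {4,5,6,7,8}->{4,5}; W {4,5,7,8}->{7,8}
Constraint 4 (W != Y) on D(W)={7,8} D(Y)={4,5}: no change
So after all 4 constraints: D(W) = {7,8}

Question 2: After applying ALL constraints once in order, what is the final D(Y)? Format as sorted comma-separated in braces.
Answer: {4,5}

Derivation:
Constraint 1 (Y != V) on D(Y)={3,4,5,6,7,8} D(V)={3,4,5,7}: no change
Constraint 2 (V < Y) on D(V)={3,4,5,7} D(Y)={3,4,5,6,7,8}: Y {3,4,5,6,7,8}->{4,5,6,7,8}
Constraint 3 (V + Y = W) on D(V)={3,4,5,7} D(Y)={4,5,6,7,8} D(W)={4,5,7,8}: V {3,4,5,7}->{3,4}; Y {4,5,6,7,8}->{4,5}; W {4,5,7,8}->{7,8}
Constraint 4 (W != Y) on D(W)={7,8} D(Y)={4,5}: no change
So after all 4 constraints: D(Y) = {4,5}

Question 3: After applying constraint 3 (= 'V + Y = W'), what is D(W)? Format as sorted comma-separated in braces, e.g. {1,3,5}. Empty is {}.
Constraint 1 (Y != V) on D(Y)={3,4,5,6,7,8} D(V)={3,4,5,7}: no change
Constraint 2 (V < Y) on D(V)={3,4,5,7} D(Y)={3,4,5,6,7,8}: Y {3,4,5,6,7,8}->{4,5,6,7,8}
Constraint 3 (V + Y = W) on D(V)={3,4,5,7} D(Y)={4,5,6,7,8} D(W)={4,5,7,8}: V {3,4,5,7}->{3,4}; Y {4,5,6,7,8}->{4,5}; W {4,5,7,8}->{7,8}
So after constraint 3: D(W) = {7,8}

Answer: {7,8}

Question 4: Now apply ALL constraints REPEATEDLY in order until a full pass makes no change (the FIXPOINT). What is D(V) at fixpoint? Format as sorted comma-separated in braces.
Answer: {3,4}

Derivation:
pass 0 (initial): D(V)={3,4,5,7}
pass 1: V {3,4,5,7}->{3,4}; W {4,5,7,8}->{7,8}; Y {3,4,5,6,7,8}->{4,5}
pass 2: no change
Fixpoint after 2 passes: D(V) = {3,4}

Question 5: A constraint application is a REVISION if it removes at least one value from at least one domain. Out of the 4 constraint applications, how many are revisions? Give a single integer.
Constraint 1 (Y != V) on D(Y)={3,4,5,6,7,8} D(V)={3,4,5,7}: no change => not a revision
Constraint 2 (V < Y) on D(V)={3,4,5,7} D(Y)={3,4,5,6,7,8}: Y {3,4,5,6,7,8}->{4,5,6,7,8} => REVISION
Constraint 3 (V + Y = W) on D(V)={3,4,5,7} D(Y)={4,5,6,7,8} D(W)={4,5,7,8}: V {3,4,5,7}->{3,4}; Y {4,5,6,7,8}->{4,5}; W {4,5,7,8}->{7,8} => REVISION
Constraint 4 (W != Y) on D(W)={7,8} D(Y)={4,5}: no change => not a revision
Total revisions = 2

Answer: 2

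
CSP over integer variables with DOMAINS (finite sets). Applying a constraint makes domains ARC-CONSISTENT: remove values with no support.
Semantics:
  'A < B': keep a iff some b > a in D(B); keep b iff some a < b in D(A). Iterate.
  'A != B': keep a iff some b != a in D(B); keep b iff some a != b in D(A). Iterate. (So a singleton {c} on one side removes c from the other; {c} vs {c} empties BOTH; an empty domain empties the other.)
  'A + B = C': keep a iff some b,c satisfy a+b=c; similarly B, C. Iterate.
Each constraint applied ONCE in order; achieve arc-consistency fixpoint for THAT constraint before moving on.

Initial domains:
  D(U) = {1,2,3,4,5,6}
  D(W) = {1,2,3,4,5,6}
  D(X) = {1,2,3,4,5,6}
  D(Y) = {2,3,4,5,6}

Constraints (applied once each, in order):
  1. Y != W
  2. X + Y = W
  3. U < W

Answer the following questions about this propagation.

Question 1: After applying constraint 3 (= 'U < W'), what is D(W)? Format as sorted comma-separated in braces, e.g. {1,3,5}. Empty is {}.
Answer: {3,4,5,6}

Derivation:
Constraint 1 (Y != W) on D(Y)={2,3,4,5,6} D(W)={1,2,3,4,5,6}: no change
Constraint 2 (X + Y = W) on D(X)={1,2,3,4,5,6} D(Y)={2,3,4,5,6} D(W)={1,2,3,4,5,6}: X {1,2,3,4,5,6}->{1,2,3,4}; Y {2,3,4,5,6}->{2,3,4,5}; W {1,2,3,4,5,6}->{3,4,5,6}
Constraint 3 (U < W) on D(U)={1,2,3,4,5,6} D(W)={3,4,5,6}: U {1,2,3,4,5,6}->{1,2,3,4,5}
So after constraint 3: D(W) = {3,4,5,6}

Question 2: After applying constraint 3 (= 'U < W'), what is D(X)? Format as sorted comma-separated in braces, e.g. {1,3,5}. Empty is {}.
Constraint 1 (Y != W) on D(Y)={2,3,4,5,6} D(W)={1,2,3,4,5,6}: no change
Constraint 2 (X + Y = W) on D(X)={1,2,3,4,5,6} D(Y)={2,3,4,5,6} D(W)={1,2,3,4,5,6}: X {1,2,3,4,5,6}->{1,2,3,4}; Y {2,3,4,5,6}->{2,3,4,5}; W {1,2,3,4,5,6}->{3,4,5,6}
Constraint 3 (U < W) on D(U)={1,2,3,4,5,6} D(W)={3,4,5,6}: U {1,2,3,4,5,6}->{1,2,3,4,5}
So after constraint 3: D(X) = {1,2,3,4}

Answer: {1,2,3,4}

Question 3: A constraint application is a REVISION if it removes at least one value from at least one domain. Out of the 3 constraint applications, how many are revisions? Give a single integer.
Answer: 2

Derivation:
Constraint 1 (Y != W) on D(Y)={2,3,4,5,6} D(W)={1,2,3,4,5,6}: no change => not a revision
Constraint 2 (X + Y = W) on D(X)={1,2,3,4,5,6} D(Y)={2,3,4,5,6} D(W)={1,2,3,4,5,6}: X {1,2,3,4,5,6}->{1,2,3,4}; Y {2,3,4,5,6}->{2,3,4,5}; W {1,2,3,4,5,6}->{3,4,5,6} => REVISION
Constraint 3 (U < W) on D(U)={1,2,3,4,5,6} D(W)={3,4,5,6}: U {1,2,3,4,5,6}->{1,2,3,4,5} => REVISION
Total revisions = 2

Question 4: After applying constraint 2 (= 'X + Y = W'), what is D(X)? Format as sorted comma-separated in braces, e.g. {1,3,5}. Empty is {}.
Constraint 1 (Y != W) on D(Y)={2,3,4,5,6} D(W)={1,2,3,4,5,6}: no change
Constraint 2 (X + Y = W) on D(X)={1,2,3,4,5,6} D(Y)={2,3,4,5,6} D(W)={1,2,3,4,5,6}: X {1,2,3,4,5,6}->{1,2,3,4}; Y {2,3,4,5,6}->{2,3,4,5}; W {1,2,3,4,5,6}->{3,4,5,6}
So after constraint 2: D(X) = {1,2,3,4}

Answer: {1,2,3,4}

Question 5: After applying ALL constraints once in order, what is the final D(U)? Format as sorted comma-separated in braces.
Answer: {1,2,3,4,5}

Derivation:
Constraint 1 (Y != W) on D(Y)={2,3,4,5,6} D(W)={1,2,3,4,5,6}: no change
Constraint 2 (X + Y = W) on D(X)={1,2,3,4,5,6} D(Y)={2,3,4,5,6} D(W)={1,2,3,4,5,6}: X {1,2,3,4,5,6}->{1,2,3,4}; Y {2,3,4,5,6}->{2,3,4,5}; W {1,2,3,4,5,6}->{3,4,5,6}
Constraint 3 (U < W) on D(U)={1,2,3,4,5,6} D(W)={3,4,5,6}: U {1,2,3,4,5,6}->{1,2,3,4,5}
So after all 3 constraints: D(U) = {1,2,3,4,5}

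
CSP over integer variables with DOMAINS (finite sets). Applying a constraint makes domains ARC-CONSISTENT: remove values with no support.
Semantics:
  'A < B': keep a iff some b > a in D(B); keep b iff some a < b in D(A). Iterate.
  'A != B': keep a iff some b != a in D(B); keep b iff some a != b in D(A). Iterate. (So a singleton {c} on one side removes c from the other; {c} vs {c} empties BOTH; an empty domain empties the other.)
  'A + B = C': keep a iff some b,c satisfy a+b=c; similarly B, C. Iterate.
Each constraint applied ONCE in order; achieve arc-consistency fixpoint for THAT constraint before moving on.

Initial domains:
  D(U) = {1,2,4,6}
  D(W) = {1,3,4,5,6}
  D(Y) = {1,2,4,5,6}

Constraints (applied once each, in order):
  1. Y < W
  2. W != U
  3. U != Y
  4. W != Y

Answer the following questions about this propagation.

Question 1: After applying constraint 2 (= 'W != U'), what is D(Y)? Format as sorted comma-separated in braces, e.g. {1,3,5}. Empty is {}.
Constraint 1 (Y < W) on D(Y)={1,2,4,5,6} D(W)={1,3,4,5,6}: Y {1,2,4,5,6}->{1,2,4,5}; W {1,3,4,5,6}->{3,4,5,6}
Constraint 2 (W != U) on D(W)={3,4,5,6} D(U)={1,2,4,6}: no change
So after constraint 2: D(Y) = {1,2,4,5}

Answer: {1,2,4,5}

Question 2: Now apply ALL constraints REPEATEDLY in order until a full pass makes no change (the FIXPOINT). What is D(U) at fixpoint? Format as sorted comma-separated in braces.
pass 0 (initial): D(U)={1,2,4,6}
pass 1: W {1,3,4,5,6}->{3,4,5,6}; Y {1,2,4,5,6}->{1,2,4,5}
pass 2: no change
Fixpoint after 2 passes: D(U) = {1,2,4,6}

Answer: {1,2,4,6}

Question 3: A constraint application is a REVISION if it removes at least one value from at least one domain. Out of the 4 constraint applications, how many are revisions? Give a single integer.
Answer: 1

Derivation:
Constraint 1 (Y < W) on D(Y)={1,2,4,5,6} D(W)={1,3,4,5,6}: Y {1,2,4,5,6}->{1,2,4,5}; W {1,3,4,5,6}->{3,4,5,6} => REVISION
Constraint 2 (W != U) on D(W)={3,4,5,6} D(U)={1,2,4,6}: no change => not a revision
Constraint 3 (U != Y) on D(U)={1,2,4,6} D(Y)={1,2,4,5}: no change => not a revision
Constraint 4 (W != Y) on D(W)={3,4,5,6} D(Y)={1,2,4,5}: no change => not a revision
Total revisions = 1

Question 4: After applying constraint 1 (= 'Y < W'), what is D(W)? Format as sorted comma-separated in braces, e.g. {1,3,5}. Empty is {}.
Answer: {3,4,5,6}

Derivation:
Constraint 1 (Y < W) on D(Y)={1,2,4,5,6} D(W)={1,3,4,5,6}: Y {1,2,4,5,6}->{1,2,4,5}; W {1,3,4,5,6}->{3,4,5,6}
So after constraint 1: D(W) = {3,4,5,6}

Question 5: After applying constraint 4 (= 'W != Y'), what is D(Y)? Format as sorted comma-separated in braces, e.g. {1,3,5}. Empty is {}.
Answer: {1,2,4,5}

Derivation:
Constraint 1 (Y < W) on D(Y)={1,2,4,5,6} D(W)={1,3,4,5,6}: Y {1,2,4,5,6}->{1,2,4,5}; W {1,3,4,5,6}->{3,4,5,6}
Constraint 2 (W != U) on D(W)={3,4,5,6} D(U)={1,2,4,6}: no change
Constraint 3 (U != Y) on D(U)={1,2,4,6} D(Y)={1,2,4,5}: no change
Constraint 4 (W != Y) on D(W)={3,4,5,6} D(Y)={1,2,4,5}: no change
So after constraint 4: D(Y) = {1,2,4,5}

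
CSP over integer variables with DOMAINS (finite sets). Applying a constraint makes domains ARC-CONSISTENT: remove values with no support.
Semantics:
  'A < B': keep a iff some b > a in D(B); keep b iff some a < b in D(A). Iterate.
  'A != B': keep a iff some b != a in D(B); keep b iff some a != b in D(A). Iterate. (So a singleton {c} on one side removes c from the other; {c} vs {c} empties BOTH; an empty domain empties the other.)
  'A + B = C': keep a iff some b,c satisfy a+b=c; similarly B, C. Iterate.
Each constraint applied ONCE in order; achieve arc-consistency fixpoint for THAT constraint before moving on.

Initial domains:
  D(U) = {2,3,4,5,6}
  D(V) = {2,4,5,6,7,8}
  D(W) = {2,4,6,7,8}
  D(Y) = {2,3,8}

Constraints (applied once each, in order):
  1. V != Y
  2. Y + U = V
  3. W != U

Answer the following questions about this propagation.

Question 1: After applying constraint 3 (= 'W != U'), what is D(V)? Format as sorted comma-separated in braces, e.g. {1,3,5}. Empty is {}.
Constraint 1 (V != Y) on D(V)={2,4,5,6,7,8} D(Y)={2,3,8}: no change
Constraint 2 (Y + U = V) on D(Y)={2,3,8} D(U)={2,3,4,5,6} D(V)={2,4,5,6,7,8}: Y {2,3,8}->{2,3}; V {2,4,5,6,7,8}->{4,5,6,7,8}
Constraint 3 (W != U) on D(W)={2,4,6,7,8} D(U)={2,3,4,5,6}: no change
So after constraint 3: D(V) = {4,5,6,7,8}

Answer: {4,5,6,7,8}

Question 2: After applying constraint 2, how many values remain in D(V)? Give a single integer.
Answer: 5

Derivation:
Constraint 1 (V != Y) on D(V)={2,4,5,6,7,8} D(Y)={2,3,8}: no change
Constraint 2 (Y + U = V) on D(Y)={2,3,8} D(U)={2,3,4,5,6} D(V)={2,4,5,6,7,8}: Y {2,3,8}->{2,3}; V {2,4,5,6,7,8}->{4,5,6,7,8}
So after constraint 2: D(V)={4,5,6,7,8}, size = 5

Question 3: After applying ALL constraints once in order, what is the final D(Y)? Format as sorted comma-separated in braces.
Answer: {2,3}

Derivation:
Constraint 1 (V != Y) on D(V)={2,4,5,6,7,8} D(Y)={2,3,8}: no change
Constraint 2 (Y + U = V) on D(Y)={2,3,8} D(U)={2,3,4,5,6} D(V)={2,4,5,6,7,8}: Y {2,3,8}->{2,3}; V {2,4,5,6,7,8}->{4,5,6,7,8}
Constraint 3 (W != U) on D(W)={2,4,6,7,8} D(U)={2,3,4,5,6}: no change
So after all 3 constraints: D(Y) = {2,3}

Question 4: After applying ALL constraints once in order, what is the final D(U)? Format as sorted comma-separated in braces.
Answer: {2,3,4,5,6}

Derivation:
Constraint 1 (V != Y) on D(V)={2,4,5,6,7,8} D(Y)={2,3,8}: no change
Constraint 2 (Y + U = V) on D(Y)={2,3,8} D(U)={2,3,4,5,6} D(V)={2,4,5,6,7,8}: Y {2,3,8}->{2,3}; V {2,4,5,6,7,8}->{4,5,6,7,8}
Constraint 3 (W != U) on D(W)={2,4,6,7,8} D(U)={2,3,4,5,6}: no change
So after all 3 constraints: D(U) = {2,3,4,5,6}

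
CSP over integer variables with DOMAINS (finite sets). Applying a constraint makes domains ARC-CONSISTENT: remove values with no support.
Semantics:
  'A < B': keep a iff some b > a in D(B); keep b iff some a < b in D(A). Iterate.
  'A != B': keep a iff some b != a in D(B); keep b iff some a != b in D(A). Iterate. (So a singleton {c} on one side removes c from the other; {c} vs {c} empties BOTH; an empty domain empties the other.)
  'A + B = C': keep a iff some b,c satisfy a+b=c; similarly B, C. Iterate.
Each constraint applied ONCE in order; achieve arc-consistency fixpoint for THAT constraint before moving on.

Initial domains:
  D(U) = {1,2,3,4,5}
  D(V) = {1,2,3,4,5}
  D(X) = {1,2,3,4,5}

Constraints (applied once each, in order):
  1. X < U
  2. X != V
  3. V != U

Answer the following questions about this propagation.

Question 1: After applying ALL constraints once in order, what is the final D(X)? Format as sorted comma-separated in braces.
Constraint 1 (X < U) on D(X)={1,2,3,4,5} D(U)={1,2,3,4,5}: X {1,2,3,4,5}->{1,2,3,4}; U {1,2,3,4,5}->{2,3,4,5}
Constraint 2 (X != V) on D(X)={1,2,3,4} D(V)={1,2,3,4,5}: no change
Constraint 3 (V != U) on D(V)={1,2,3,4,5} D(U)={2,3,4,5}: no change
So after all 3 constraints: D(X) = {1,2,3,4}

Answer: {1,2,3,4}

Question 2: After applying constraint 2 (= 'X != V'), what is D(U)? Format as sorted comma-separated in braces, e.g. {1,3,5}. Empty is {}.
Constraint 1 (X < U) on D(X)={1,2,3,4,5} D(U)={1,2,3,4,5}: X {1,2,3,4,5}->{1,2,3,4}; U {1,2,3,4,5}->{2,3,4,5}
Constraint 2 (X != V) on D(X)={1,2,3,4} D(V)={1,2,3,4,5}: no change
So after constraint 2: D(U) = {2,3,4,5}

Answer: {2,3,4,5}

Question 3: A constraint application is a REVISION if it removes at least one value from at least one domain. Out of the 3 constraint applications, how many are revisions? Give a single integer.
Constraint 1 (X < U) on D(X)={1,2,3,4,5} D(U)={1,2,3,4,5}: X {1,2,3,4,5}->{1,2,3,4}; U {1,2,3,4,5}->{2,3,4,5} => REVISION
Constraint 2 (X != V) on D(X)={1,2,3,4} D(V)={1,2,3,4,5}: no change => not a revision
Constraint 3 (V != U) on D(V)={1,2,3,4,5} D(U)={2,3,4,5}: no change => not a revision
Total revisions = 1

Answer: 1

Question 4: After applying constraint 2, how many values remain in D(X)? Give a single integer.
Answer: 4

Derivation:
Constraint 1 (X < U) on D(X)={1,2,3,4,5} D(U)={1,2,3,4,5}: X {1,2,3,4,5}->{1,2,3,4}; U {1,2,3,4,5}->{2,3,4,5}
Constraint 2 (X != V) on D(X)={1,2,3,4} D(V)={1,2,3,4,5}: no change
So after constraint 2: D(X)={1,2,3,4}, size = 4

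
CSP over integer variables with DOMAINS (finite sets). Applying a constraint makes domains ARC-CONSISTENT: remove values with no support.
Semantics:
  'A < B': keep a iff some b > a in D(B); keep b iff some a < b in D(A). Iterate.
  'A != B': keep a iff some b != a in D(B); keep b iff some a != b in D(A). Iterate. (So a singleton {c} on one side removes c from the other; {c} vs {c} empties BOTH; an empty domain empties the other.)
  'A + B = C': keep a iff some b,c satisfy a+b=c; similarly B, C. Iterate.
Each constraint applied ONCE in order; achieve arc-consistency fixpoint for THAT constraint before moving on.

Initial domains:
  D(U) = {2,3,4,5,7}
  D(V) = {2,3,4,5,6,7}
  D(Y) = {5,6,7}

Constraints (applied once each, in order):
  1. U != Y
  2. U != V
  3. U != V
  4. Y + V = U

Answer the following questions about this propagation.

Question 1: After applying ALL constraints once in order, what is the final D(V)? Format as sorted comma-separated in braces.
Constraint 1 (U != Y) on D(U)={2,3,4,5,7} D(Y)={5,6,7}: no change
Constraint 2 (U != V) on D(U)={2,3,4,5,7} D(V)={2,3,4,5,6,7}: no change
Constraint 3 (U != V) on D(U)={2,3,4,5,7} D(V)={2,3,4,5,6,7}: no change
Constraint 4 (Y + V = U) on D(Y)={5,6,7} D(V)={2,3,4,5,6,7} D(U)={2,3,4,5,7}: Y {5,6,7}->{5}; V {2,3,4,5,6,7}->{2}; U {2,3,4,5,7}->{7}
So after all 4 constraints: D(V) = {2}

Answer: {2}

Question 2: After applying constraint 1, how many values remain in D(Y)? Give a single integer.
Constraint 1 (U != Y) on D(U)={2,3,4,5,7} D(Y)={5,6,7}: no change
So after constraint 1: D(Y)={5,6,7}, size = 3

Answer: 3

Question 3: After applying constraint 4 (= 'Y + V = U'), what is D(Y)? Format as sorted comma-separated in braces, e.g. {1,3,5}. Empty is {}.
Constraint 1 (U != Y) on D(U)={2,3,4,5,7} D(Y)={5,6,7}: no change
Constraint 2 (U != V) on D(U)={2,3,4,5,7} D(V)={2,3,4,5,6,7}: no change
Constraint 3 (U != V) on D(U)={2,3,4,5,7} D(V)={2,3,4,5,6,7}: no change
Constraint 4 (Y + V = U) on D(Y)={5,6,7} D(V)={2,3,4,5,6,7} D(U)={2,3,4,5,7}: Y {5,6,7}->{5}; V {2,3,4,5,6,7}->{2}; U {2,3,4,5,7}->{7}
So after constraint 4: D(Y) = {5}

Answer: {5}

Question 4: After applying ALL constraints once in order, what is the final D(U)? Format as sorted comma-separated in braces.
Constraint 1 (U != Y) on D(U)={2,3,4,5,7} D(Y)={5,6,7}: no change
Constraint 2 (U != V) on D(U)={2,3,4,5,7} D(V)={2,3,4,5,6,7}: no change
Constraint 3 (U != V) on D(U)={2,3,4,5,7} D(V)={2,3,4,5,6,7}: no change
Constraint 4 (Y + V = U) on D(Y)={5,6,7} D(V)={2,3,4,5,6,7} D(U)={2,3,4,5,7}: Y {5,6,7}->{5}; V {2,3,4,5,6,7}->{2}; U {2,3,4,5,7}->{7}
So after all 4 constraints: D(U) = {7}

Answer: {7}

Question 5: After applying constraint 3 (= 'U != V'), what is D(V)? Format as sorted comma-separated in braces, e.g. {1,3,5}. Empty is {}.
Answer: {2,3,4,5,6,7}

Derivation:
Constraint 1 (U != Y) on D(U)={2,3,4,5,7} D(Y)={5,6,7}: no change
Constraint 2 (U != V) on D(U)={2,3,4,5,7} D(V)={2,3,4,5,6,7}: no change
Constraint 3 (U != V) on D(U)={2,3,4,5,7} D(V)={2,3,4,5,6,7}: no change
So after constraint 3: D(V) = {2,3,4,5,6,7}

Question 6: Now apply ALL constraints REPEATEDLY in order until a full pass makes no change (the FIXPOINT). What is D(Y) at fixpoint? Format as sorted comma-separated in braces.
pass 0 (initial): D(Y)={5,6,7}
pass 1: U {2,3,4,5,7}->{7}; V {2,3,4,5,6,7}->{2}; Y {5,6,7}->{5}
pass 2: no change
Fixpoint after 2 passes: D(Y) = {5}

Answer: {5}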